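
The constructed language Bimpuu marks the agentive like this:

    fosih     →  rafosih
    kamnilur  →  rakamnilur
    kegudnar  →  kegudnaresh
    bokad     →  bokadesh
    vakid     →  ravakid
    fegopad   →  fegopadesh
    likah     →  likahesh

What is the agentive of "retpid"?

raretpid

"retpid" has last vowel 'i'. The stems whose last vowel is 'i' (fosih → rafosih, vakid → ravakid) add the prefix ra-.
The other pattern: stems whose last vowel is 'a' add -esh.
So retpid → raretpid.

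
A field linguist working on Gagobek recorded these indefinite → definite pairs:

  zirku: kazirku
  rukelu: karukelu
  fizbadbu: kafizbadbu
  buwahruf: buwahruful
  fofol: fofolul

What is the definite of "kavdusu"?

zirku and buwahruf both have last vowel 'u' yet inflect differently (kazirku, buwahruful), so the last vowel is not what conditions the rule; the final letter is.
"kavdusu" ends in -u. The stems ending in -u (zirku → kazirku, rukelu → karukelu, fizbadbu → kafizbadbu) add the prefix ka-.
The other pattern: stems ending in -f or -l add -ul.
So kavdusu → kakavdusu.

kakavdusu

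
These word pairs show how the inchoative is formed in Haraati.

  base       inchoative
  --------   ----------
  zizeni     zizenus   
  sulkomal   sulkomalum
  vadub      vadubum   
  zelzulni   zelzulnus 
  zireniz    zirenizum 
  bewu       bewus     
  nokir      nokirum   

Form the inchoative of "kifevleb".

kifevlebum

zireniz and zizeni both have last vowel 'i' yet inflect differently (zirenizum, zizenus), so the last vowel is not what conditions the rule; whether the stem ends in a vowel or a consonant is.
"kifevleb" ends in a consonant. The stems ending in a consonant (zireniz → zirenizum, nokir → nokirum, vadub → vadubum) add -um.
The other pattern: stems ending in a vowel drop the final letter and add -us.
So kifevleb → kifevlebum.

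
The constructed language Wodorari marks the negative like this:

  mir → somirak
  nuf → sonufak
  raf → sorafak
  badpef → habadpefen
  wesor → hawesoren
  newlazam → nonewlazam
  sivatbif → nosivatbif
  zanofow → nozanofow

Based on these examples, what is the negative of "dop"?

sodopak

nuf and badpef both end in -f yet inflect differently (sonufak, habadpefen), so the final letter is not what conditions the rule; the number of vowels is.
"dop" has 1 vowel. The stems with 1 vowel (mir → somirak, nuf → sonufak, raf → sorafak) add so- … -ak around the stem.
The other patterns: stems with 2 vowels add ha- … -en around the stem; stems with 3 vowels add the prefix no-.
So dop → sodopak.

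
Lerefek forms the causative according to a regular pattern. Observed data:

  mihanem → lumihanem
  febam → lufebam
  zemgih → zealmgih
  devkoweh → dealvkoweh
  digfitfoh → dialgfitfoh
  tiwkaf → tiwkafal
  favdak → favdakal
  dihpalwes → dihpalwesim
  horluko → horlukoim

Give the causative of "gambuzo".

gambuzoim

"gambuzo" ends in -o. The one such stem in the data (horluko → horlukoim) adds -im, so the same rule applies.
The other patterns: stems ending in -m add the prefix lu-; stems ending in -h insert -al- after the first vowel; stems ending in -f or -k add -al.
So gambuzo → gambuzoim.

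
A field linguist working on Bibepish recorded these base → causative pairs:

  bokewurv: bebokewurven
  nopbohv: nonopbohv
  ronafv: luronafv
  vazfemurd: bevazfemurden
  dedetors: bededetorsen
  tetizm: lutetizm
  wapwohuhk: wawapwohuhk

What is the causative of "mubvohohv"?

nopbohv and bokewurv both end in -v yet inflect differently (nonopbohv, bebokewurven), so the final letter is not what conditions the rule; the second-to-last letter is.
"mubvohohv" has second-to-last letter 'h'. The stems whose second-to-last letter is 'h' (wapwohuhk → wawapwohuhk, nopbohv → nonopbohv) repeat the first consonant+vowel as a prefix.
So mubvohohv → mumubvohohv.

mumubvohohv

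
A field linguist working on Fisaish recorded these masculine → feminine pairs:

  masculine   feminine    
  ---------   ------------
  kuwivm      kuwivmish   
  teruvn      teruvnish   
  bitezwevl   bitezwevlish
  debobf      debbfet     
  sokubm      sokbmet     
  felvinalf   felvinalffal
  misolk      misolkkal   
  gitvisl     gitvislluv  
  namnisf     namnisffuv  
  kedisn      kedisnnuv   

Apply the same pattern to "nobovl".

"nobovl" has second-to-last letter 'v'. The stems whose second-to-last letter is 'v' (kuwivm → kuwivmish, teruvn → teruvnish, bitezwevl → bitezwevlish) add -ish.
So nobovl → nobovlish.

nobovlish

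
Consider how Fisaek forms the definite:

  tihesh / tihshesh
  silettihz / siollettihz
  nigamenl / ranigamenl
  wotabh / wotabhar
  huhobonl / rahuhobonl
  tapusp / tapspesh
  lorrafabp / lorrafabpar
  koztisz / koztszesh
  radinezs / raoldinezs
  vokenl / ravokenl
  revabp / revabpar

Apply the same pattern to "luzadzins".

tapusp and lorrafabp both end in -p yet inflect differently (tapspesh, lorrafabpar), so the final letter is not what conditions the rule; the second-to-last letter is.
"luzadzins" has second-to-last letter 'n'. The stems whose second-to-last letter is 'n' (nigamenl → ranigamenl, vokenl → ravokenl, huhobonl → rahuhobonl) add the prefix ra-.
The other patterns: stems whose second-to-last letter is 's' delete the last vowel and add -esh; stems whose second-to-last letter is 'b' add -ar; stems whose second-to-last letter is 'h' or 'z' insert -ol- after the first vowel.
So luzadzins → raluzadzins.

raluzadzins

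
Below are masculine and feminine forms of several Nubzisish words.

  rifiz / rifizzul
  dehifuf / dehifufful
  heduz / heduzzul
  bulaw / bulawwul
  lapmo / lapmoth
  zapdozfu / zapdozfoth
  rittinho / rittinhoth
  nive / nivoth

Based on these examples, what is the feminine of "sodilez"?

sodilezzul

dehifuf and zapdozfu both have last vowel 'u' yet inflect differently (dehifufful, zapdozfoth), so the last vowel is not what conditions the rule; whether the stem ends in a vowel or a consonant is.
"sodilez" ends in a consonant. The stems ending in a consonant (rifiz → rifizzul, dehifuf → dehifufful, heduz → heduzzul) double the final consonant and add -ul.
So sodilez → sodilezzul.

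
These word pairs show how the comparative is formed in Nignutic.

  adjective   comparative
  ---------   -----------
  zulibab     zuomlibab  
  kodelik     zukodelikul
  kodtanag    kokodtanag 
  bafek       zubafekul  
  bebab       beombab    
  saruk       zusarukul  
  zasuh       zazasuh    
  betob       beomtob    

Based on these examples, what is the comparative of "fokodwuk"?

"fokodwuk" ends in -k. The stems ending in -k (bafek → zubafekul, saruk → zusarukul, kodelik → zukodelikul) add zu- … -ul around the stem.
The other patterns: stems ending in -b insert -om- after the first vowel; stems ending in -g or -h repeat the first consonant+vowel as a prefix.
So fokodwuk → zufokodwukul.

zufokodwukul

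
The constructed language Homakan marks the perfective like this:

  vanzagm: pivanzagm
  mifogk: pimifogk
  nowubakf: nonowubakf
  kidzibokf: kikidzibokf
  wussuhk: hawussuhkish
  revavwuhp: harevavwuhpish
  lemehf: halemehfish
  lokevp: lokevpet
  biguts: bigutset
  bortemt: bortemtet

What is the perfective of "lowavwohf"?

halowavwohfish

"lowavwohf" has second-to-last letter 'h'. The stems whose second-to-last letter is 'h' (wussuhk → hawussuhkish, revavwuhp → harevavwuhpish, lemehf → halemehfish) add ha- … -ish around the stem.
The other patterns: stems whose second-to-last letter is 'g' add the prefix pi-; stems whose second-to-last letter is 'k' repeat the first consonant+vowel as a prefix; stems whose second-to-last letter is 'm', 't' or 'v' add -et.
So lowavwohf → halowavwohfish.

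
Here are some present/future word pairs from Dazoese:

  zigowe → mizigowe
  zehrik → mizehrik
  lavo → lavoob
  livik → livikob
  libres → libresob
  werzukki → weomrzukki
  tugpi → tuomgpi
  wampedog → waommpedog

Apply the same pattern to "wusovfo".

wuomsovfo

zehrik and livik both end in -k yet inflect differently (mizehrik, livikob), so the final letter is not what conditions the rule; the first letter is.
"wusovfo" begins with w-. The stems beginning with w- (werzukki → weomrzukki, wampedog → waommpedog) insert -om- after the first vowel.
The other patterns: stems beginning with z- add the prefix mi-; stems beginning with l- add -ob.
So wusovfo → wuomsovfo.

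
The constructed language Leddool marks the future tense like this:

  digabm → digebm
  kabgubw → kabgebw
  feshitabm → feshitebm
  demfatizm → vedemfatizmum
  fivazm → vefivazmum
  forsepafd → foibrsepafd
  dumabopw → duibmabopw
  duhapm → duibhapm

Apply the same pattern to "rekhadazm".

demfatizm and digabm both end in -m yet inflect differently (vedemfatizmum, digebm), so the final letter is not what conditions the rule; the second-to-last letter is.
"rekhadazm" has second-to-last letter 'z'. The stems whose second-to-last letter is 'z' (demfatizm → vedemfatizmum, fivazm → vefivazmum) add ve- … -um around the stem.
So rekhadazm → verekhadazmum.

verekhadazmum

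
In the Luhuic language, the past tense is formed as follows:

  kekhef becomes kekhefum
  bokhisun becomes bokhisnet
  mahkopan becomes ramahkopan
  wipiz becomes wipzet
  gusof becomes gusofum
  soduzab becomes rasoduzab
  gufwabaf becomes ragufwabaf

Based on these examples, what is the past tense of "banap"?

rabanap

bokhisun and mahkopan both end in -n yet inflect differently (bokhisnet, ramahkopan), so the final letter is not what conditions the rule; the last vowel is.
"banap" has last vowel 'a'. The stems whose last vowel is 'a' (mahkopan → ramahkopan, gufwabaf → ragufwabaf, soduzab → rasoduzab) add the prefix ra-.
So banap → rabanap.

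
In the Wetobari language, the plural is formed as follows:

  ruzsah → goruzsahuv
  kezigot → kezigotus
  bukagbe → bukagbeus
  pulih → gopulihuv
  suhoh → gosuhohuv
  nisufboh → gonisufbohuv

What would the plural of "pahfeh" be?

gopahfehuv

suhoh and kezigot both have last vowel 'o' yet inflect differently (gosuhohuv, kezigotus), so the last vowel is not what conditions the rule; the final letter is.
"pahfeh" ends in -h. The stems ending in -h (suhoh → gosuhohuv, ruzsah → goruzsahuv, nisufboh → gonisufbohuv) add go- … -uv around the stem.
So pahfeh → gopahfehuv.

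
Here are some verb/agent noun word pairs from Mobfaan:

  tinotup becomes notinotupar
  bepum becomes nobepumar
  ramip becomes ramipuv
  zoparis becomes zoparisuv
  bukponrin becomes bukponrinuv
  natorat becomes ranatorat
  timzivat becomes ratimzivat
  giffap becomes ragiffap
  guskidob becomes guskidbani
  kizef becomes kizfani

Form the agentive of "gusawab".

ragusawab

tinotup and ramip both end in -p yet inflect differently (notinotupar, ramipuv), so the final letter is not what conditions the rule; the last vowel is.
"gusawab" has last vowel 'a'. The stems whose last vowel is 'a' (natorat → ranatorat, timzivat → ratimzivat, giffap → ragiffap) add the prefix ra-.
The other patterns: stems whose last vowel is 'u' add no- … -ar around the stem; stems whose last vowel is 'i' add -uv; stems whose last vowel is 'e' or 'o' delete the last vowel and add -ani.
So gusawab → ragusawab.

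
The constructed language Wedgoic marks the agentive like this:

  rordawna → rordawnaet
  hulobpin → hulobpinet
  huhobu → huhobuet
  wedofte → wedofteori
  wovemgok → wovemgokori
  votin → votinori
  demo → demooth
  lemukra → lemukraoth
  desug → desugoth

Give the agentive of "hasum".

hasumet

hulobpin and votin both end in -n yet inflect differently (hulobpinet, votinori), so the final letter is not what conditions the rule; the first letter is.
"hasum" begins with h-. The stems beginning with h- (hulobpin → hulobpinet, huhobu → huhobuet) add -et.
So hasum → hasumet.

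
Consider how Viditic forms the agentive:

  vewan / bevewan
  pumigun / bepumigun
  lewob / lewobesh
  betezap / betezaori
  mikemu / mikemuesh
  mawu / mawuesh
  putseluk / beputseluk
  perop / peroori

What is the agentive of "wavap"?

wavaori

betezap and vewan both have last vowel 'a' yet inflect differently (betezaori, bevewan), so the last vowel is not what conditions the rule; the final letter is.
"wavap" ends in -p. The stems ending in -p (perop → peroori, betezap → betezaori) drop the final letter and add -ori.
So wavap → wavaori.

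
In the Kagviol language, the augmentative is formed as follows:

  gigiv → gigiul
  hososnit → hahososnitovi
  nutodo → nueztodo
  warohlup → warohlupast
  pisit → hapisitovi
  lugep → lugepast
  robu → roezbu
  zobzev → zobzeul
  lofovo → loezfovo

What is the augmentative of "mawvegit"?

lugep and zobzev both have last vowel 'e' yet inflect differently (lugepast, zobzeul), so the last vowel is not what conditions the rule; the final letter is.
"mawvegit" ends in -t. The stems ending in -t (pisit → hapisitovi, hososnit → hahososnitovi) add ha- … -ovi around the stem.
The other patterns: stems ending in -p add -ast; stems ending in -v drop the final letter and add -ul; stems ending in -o or -u insert -ez- after the first vowel.
So mawvegit → hamawvegitovi.

hamawvegitovi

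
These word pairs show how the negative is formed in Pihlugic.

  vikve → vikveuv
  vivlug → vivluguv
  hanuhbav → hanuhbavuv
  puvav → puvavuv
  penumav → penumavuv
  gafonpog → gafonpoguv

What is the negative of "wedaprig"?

Every pair shown (vikve → vikveuv, vivlug → vivluguv, hanuhbav → hanuhbavuv, …) follows the same rule: add -uv.
So wedaprig → wedapriguv.

wedapriguv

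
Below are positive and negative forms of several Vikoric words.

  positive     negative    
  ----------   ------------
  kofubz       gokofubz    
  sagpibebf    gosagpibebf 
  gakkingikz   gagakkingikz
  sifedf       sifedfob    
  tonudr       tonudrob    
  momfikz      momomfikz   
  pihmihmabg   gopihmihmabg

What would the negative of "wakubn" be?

sifedf and sagpibebf both end in -f yet inflect differently (sifedfob, gosagpibebf), so the final letter is not what conditions the rule; the second-to-last letter is.
"wakubn" has second-to-last letter 'b'. The stems whose second-to-last letter is 'b' (pihmihmabg → gopihmihmabg, sagpibebf → gosagpibebf, kofubz → gokofubz) add the prefix go-.
The other patterns: stems whose second-to-last letter is 'd' add -ob; stems whose second-to-last letter is 'k' repeat the first consonant+vowel as a prefix.
So wakubn → gowakubn.

gowakubn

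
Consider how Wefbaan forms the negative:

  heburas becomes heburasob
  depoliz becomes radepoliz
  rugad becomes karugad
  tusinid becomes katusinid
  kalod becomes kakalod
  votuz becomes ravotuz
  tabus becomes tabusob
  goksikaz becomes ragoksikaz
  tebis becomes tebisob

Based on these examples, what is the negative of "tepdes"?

"tepdes" ends in -s. The stems ending in -s (tebis → tebisob, heburas → heburasob, tabus → tabusob) add -ob.
The other patterns: stems ending in -d add the prefix ka-; stems ending in -z add the prefix ra-.
So tepdes → tepdesob.

tepdesob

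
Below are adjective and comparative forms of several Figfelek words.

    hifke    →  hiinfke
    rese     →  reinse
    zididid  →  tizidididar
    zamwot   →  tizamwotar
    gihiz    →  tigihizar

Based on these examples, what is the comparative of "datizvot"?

"datizvot" ends in -t. The one such stem in the data (zamwot → tizamwotar) adds ti- … -ar around the stem, so the same rule applies.
The other pattern: stems ending in -e insert -in- after the first vowel.
So datizvot → tidatizvotar.

tidatizvotar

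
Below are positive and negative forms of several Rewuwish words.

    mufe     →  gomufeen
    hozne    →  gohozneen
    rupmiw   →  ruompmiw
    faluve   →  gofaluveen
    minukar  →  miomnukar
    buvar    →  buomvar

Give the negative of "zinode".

gozinodeen

mufe and minukar both begin with m- yet inflect differently (gomufeen, miomnukar), so the first letter is not what conditions the rule; the final letter is.
"zinode" ends in -e. The stems ending in -e (hozne → gohozneen, mufe → gomufeen, faluve → gofaluveen) add go- … -en around the stem.
The other pattern: stems ending in -r or -w insert -om- after the first vowel.
So zinode → gozinodeen.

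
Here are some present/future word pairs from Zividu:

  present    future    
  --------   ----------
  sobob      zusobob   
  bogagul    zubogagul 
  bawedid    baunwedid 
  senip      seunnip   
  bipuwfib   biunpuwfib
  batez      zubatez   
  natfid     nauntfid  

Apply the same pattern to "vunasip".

"vunasip" has last vowel 'i'. The stems whose last vowel is 'i' (natfid → nauntfid, bipuwfib → biunpuwfib, senip → seunnip) insert -un- after the first vowel.
The other pattern: stems whose last vowel is 'e', 'o' or 'u' add the prefix zu-.
So vunasip → vuunnasip.

vuunnasip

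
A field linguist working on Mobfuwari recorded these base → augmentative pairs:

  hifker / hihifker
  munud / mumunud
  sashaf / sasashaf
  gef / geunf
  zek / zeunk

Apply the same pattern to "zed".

"zed" has 1 vowel. The stems with 1 vowel (gef → geunf, zek → zeunk) insert -un- after the first vowel.
The other pattern: stems with 2 vowels repeat the first consonant+vowel as a prefix.
So zed → zeund.

zeund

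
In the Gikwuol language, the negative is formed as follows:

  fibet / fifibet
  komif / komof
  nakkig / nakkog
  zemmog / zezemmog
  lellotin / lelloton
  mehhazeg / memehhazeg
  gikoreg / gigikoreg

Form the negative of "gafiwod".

gagafiwod

"gafiwod" has last vowel 'o'. The one such stem in the data (zemmog → zezemmog) repeats the first consonant+vowel as a prefix (as do mehhazeg, gikoreg), so the same rule applies.
So gafiwod → gagafiwod.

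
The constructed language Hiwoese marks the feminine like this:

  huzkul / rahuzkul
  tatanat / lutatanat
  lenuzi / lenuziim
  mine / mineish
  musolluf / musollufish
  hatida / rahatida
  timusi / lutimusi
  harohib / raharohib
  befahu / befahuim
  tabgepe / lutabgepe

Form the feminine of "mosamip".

lenuzi and timusi both end in -i yet inflect differently (lenuziim, lutimusi), so the final letter is not what conditions the rule; the first letter is.
"mosamip" begins with m-. The stems beginning with m- (musolluf → musollufish, mine → mineish) add -ish.
The other patterns: stems beginning with h- add the prefix ra-; stems beginning with b- or l- add -im; stems beginning with t- add the prefix lu-.
So mosamip → mosamipish.

mosamipish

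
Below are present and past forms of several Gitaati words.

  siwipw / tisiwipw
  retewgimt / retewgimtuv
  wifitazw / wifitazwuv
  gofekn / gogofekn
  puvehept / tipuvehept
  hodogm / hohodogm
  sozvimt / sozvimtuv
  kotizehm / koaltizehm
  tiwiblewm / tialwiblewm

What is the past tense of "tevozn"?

tevoznuv

wifitazw and siwipw both end in -w yet inflect differently (wifitazwuv, tisiwipw), so the final letter is not what conditions the rule; the second-to-last letter is.
"tevozn" has second-to-last letter 'z'. The one such stem in the data (wifitazw → wifitazwuv) adds -uv, so the same rule applies.
The other patterns: stems whose second-to-last letter is 'g' or 'k' repeat the first consonant+vowel as a prefix; stems whose second-to-last letter is 'p' add the prefix ti-; stems whose second-to-last letter is 'h' or 'w' insert -al- after the first vowel.
So tevozn → tevoznuv.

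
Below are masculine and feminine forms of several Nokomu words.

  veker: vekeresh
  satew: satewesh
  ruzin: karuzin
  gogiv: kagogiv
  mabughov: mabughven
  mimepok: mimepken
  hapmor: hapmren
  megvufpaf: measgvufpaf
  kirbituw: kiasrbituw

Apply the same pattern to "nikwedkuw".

niaskwedkuw

gogiv and mabughov both end in -v yet inflect differently (kagogiv, mabughven), so the final letter is not what conditions the rule; the last vowel is.
"nikwedkuw" has last vowel 'u'. The one such stem in the data (kirbituw → kiasrbituw) inserts -as- after the first vowel (as does megvufpaf), so the same rule applies.
The other patterns: stems whose last vowel is 'e' add -esh; stems whose last vowel is 'i' add the prefix ka-; stems whose last vowel is 'o' delete the last vowel and add -en.
So nikwedkuw → niaskwedkuw.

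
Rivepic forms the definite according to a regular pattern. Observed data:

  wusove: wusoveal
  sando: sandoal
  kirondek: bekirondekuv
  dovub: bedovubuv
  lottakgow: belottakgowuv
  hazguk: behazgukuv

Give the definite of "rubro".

"rubro" ends in a vowel. The stems ending in a vowel (sando → sandoal, wusove → wusoveal) add -al.
So rubro → rubroal.

rubroal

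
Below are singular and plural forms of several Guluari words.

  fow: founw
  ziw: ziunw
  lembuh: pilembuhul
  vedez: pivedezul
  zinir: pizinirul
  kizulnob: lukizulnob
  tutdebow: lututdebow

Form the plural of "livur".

pilivurul

fow and tutdebow both end in -w yet inflect differently (founw, lututdebow), so the final letter is not what conditions the rule; the number of vowels is.
"livur" has 2 vowels. The stems with 2 vowels (lembuh → pilembuhul, vedez → pivedezul, zinir → pizinirul) add pi- … -ul around the stem.
The other patterns: stems with 1 vowel insert -un- after the first vowel; stems with 3 vowels add the prefix lu-.
So livur → pilivurul.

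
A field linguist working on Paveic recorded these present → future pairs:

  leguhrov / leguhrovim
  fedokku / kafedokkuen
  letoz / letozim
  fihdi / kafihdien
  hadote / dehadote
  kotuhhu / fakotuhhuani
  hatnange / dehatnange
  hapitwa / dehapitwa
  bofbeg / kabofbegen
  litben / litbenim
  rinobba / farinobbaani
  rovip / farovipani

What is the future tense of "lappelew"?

lappelewim

rinobba and hapitwa both end in -a yet inflect differently (farinobbaani, dehapitwa), so the final letter is not what conditions the rule; the first letter is.
"lappelew" begins with l-. The stems beginning with l- (letoz → letozim, litben → litbenim, leguhrov → leguhrovim) add -im.
The other patterns: stems beginning with k- or r- add fa- … -ani around the stem; stems beginning with h- add the prefix de-; stems beginning with b- or f- add ka- … -en around the stem.
So lappelew → lappelewim.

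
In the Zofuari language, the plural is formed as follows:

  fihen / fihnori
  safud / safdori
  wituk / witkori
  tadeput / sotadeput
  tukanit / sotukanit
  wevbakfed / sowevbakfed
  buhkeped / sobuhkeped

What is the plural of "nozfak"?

safud and wevbakfed both end in -d yet inflect differently (safdori, sowevbakfed), so the final letter is not what conditions the rule; the number of vowels is.
"nozfak" has 2 vowels. The stems with 2 vowels (fihen → fihnori, safud → safdori, wituk → witkori) delete the last vowel and add -ori.
So nozfak → nozfkori.

nozfkori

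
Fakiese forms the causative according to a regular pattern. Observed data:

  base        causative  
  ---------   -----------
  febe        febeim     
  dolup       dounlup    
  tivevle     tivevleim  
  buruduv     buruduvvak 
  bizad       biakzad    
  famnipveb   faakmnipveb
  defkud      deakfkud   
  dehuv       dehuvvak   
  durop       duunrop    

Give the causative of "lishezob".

"lishezob" ends in -b. The one such stem in the data (famnipveb → faakmnipveb) inserts -ak- after the first vowel (as do defkud, bizad), so the same rule applies.
The other patterns: stems ending in -p insert -un- after the first vowel; stems ending in -e add -im; stems ending in -v double the final consonant and add -ak.
So lishezob → liakshezob.

liakshezob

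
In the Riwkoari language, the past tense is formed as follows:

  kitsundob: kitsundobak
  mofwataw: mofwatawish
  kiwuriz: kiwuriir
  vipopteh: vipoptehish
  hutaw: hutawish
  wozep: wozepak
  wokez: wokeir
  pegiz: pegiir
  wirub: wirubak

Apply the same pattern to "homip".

homipak

wozep and wokez both have last vowel 'e' yet inflect differently (wozepak, wokeir), so the last vowel is not what conditions the rule; the final letter is.
"homip" ends in -p. The one such stem in the data (wozep → wozepak) adds -ak, so the same rule applies.
The other patterns: stems ending in -z drop the final letter and add -ir; stems ending in -h or -w add -ish.
So homip → homipak.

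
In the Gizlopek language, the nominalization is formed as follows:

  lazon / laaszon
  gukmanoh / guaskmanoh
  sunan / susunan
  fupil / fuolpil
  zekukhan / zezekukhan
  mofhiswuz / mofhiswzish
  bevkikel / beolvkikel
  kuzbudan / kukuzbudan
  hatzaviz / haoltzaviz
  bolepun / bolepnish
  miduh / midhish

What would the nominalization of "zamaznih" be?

zaolmaznih

lazon and bolepun both end in -n yet inflect differently (laaszon, bolepnish), so the final letter is not what conditions the rule; the last vowel is.
"zamaznih" has last vowel 'i'. The stems whose last vowel is 'i' (hatzaviz → haoltzaviz, fupil → fuolpil) insert -ol- after the first vowel.
So zamaznih → zaolmaznih.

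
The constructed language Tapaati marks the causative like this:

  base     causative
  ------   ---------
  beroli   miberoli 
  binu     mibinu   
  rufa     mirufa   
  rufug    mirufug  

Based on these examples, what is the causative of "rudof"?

mirudof

Every pair shown (beroli → miberoli, binu → mibinu, rufa → mirufa, …) follows the same rule: add the prefix mi-.
So rudof → mirudof.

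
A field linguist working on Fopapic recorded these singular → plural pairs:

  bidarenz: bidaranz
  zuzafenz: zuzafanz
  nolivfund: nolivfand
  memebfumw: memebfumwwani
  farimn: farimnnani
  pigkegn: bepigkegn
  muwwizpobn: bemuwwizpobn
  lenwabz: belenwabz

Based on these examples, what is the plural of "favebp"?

"favebp" has second-to-last letter 'b'. The stems whose second-to-last letter is 'b' (muwwizpobn → bemuwwizpobn, lenwabz → belenwabz) add the prefix be-.
So favebp → befavebp.

befavebp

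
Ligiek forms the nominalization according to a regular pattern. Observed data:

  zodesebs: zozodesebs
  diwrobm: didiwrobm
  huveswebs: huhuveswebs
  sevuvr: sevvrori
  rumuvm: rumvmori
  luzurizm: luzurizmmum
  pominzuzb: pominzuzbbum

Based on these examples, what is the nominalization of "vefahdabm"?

vevefahdabm

diwrobm and rumuvm both end in -m yet inflect differently (didiwrobm, rumvmori), so the final letter is not what conditions the rule; the second-to-last letter is.
"vefahdabm" has second-to-last letter 'b'. The stems whose second-to-last letter is 'b' (zodesebs → zozodesebs, diwrobm → didiwrobm, huveswebs → huhuveswebs) repeat the first consonant+vowel as a prefix.
The other patterns: stems whose second-to-last letter is 'v' delete the last vowel and add -ori; stems whose second-to-last letter is 'z' double the final consonant and add -um.
So vefahdabm → vevefahdabm.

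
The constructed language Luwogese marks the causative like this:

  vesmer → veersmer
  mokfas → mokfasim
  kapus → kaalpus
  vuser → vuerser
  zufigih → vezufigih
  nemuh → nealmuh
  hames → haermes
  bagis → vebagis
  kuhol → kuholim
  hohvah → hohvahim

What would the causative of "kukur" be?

bagis and hames both end in -s yet inflect differently (vebagis, haermes), so the final letter is not what conditions the rule; the last vowel is.
"kukur" has last vowel 'u'. The stems whose last vowel is 'u' (kapus → kaalpus, nemuh → nealmuh) insert -al- after the first vowel.
The other patterns: stems whose last vowel is 'i' add the prefix ve-; stems whose last vowel is 'e' insert -er- after the first vowel; stems whose last vowel is 'a' or 'o' add -im.
So kukur → kualkur.

kualkur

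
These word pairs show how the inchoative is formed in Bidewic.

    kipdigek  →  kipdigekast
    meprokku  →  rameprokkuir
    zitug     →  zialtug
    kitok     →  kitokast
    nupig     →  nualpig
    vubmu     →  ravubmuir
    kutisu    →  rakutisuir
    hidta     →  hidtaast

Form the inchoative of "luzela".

luzelaast

"luzela" ends in -a. The one such stem in the data (hidta → hidtaast) adds -ast, so the same rule applies.
The other patterns: stems ending in -g insert -al- after the first vowel; stems ending in -u add ra- … -ir around the stem.
So luzela → luzelaast.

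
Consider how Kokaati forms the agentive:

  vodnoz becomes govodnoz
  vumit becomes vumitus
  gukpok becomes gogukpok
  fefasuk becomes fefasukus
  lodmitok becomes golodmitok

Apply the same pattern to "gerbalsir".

lodmitok and fefasuk both end in -k yet inflect differently (golodmitok, fefasukus), so the final letter is not what conditions the rule; the last vowel is.
"gerbalsir" has last vowel 'i'. The one such stem in the data (vumit → vumitus) adds -us, so the same rule applies.
The other pattern: stems whose last vowel is 'o' add the prefix go-.
So gerbalsir → gerbalsirus.

gerbalsirus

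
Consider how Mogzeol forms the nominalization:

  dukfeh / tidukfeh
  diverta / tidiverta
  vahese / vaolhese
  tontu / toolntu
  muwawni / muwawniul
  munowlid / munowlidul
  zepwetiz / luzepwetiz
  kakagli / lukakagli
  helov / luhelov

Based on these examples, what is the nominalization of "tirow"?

muwawni and kakagli both end in -i yet inflect differently (muwawniul, lukakagli), so the final letter is not what conditions the rule; the first letter is.
"tirow" begins with t-. The one such stem in the data (tontu → toolntu) inserts -ol- after the first vowel (as does vahese), so the same rule applies.
So tirow → tiolrow.

tiolrow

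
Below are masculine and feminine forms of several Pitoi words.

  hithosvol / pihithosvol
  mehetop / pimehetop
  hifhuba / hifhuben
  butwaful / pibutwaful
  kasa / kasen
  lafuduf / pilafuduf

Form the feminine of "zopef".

hifhuba and hithosvol both begin with h- yet inflect differently (hifhuben, pihithosvol), so the first letter is not what conditions the rule; whether the stem ends in a vowel or a consonant is.
"zopef" ends in a consonant. The stems ending in a consonant (hithosvol → pihithosvol, butwaful → pibutwaful, mehetop → pimehetop) add the prefix pi-.
The other pattern: stems ending in a vowel drop the final letter and add -en.
So zopef → pizopef.

pizopef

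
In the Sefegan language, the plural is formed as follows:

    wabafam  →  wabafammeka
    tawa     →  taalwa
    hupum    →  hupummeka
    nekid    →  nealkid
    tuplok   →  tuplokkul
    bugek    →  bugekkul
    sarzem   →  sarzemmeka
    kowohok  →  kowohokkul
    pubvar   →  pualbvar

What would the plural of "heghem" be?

sarzem and bugek both have last vowel 'e' yet inflect differently (sarzemmeka, bugekkul), so the last vowel is not what conditions the rule; the final letter is.
"heghem" ends in -m. The stems ending in -m (sarzem → sarzemmeka, wabafam → wabafammeka, hupum → hupummeka) double the final consonant and add -eka.
The other patterns: stems ending in -k double the final consonant and add -ul; stems ending in -a, -d or -r insert -al- after the first vowel.
So heghem → heghemmeka.

heghemmeka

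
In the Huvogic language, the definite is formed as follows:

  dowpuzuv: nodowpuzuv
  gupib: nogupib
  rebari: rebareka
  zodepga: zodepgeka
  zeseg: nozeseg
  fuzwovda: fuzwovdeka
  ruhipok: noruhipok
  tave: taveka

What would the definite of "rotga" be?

"rotga" ends in a vowel. The stems ending in a vowel (fuzwovda → fuzwovdeka, rebari → rebareka, zodepga → zodepgeka) drop the final letter and add -eka.
So rotga → rotgeka.

rotgeka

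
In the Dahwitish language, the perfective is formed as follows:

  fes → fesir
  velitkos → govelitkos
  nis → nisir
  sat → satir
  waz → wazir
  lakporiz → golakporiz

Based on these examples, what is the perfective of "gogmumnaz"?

velitkos and nis both end in -s yet inflect differently (govelitkos, nisir), so the final letter is not what conditions the rule; the number of vowels is.
"gogmumnaz" has 3 vowels. The stems with 3 vowels (velitkos → govelitkos, lakporiz → golakporiz) add the prefix go-.
The other pattern: stems with 1 vowel add -ir.
So gogmumnaz → gogogmumnaz.

gogogmumnaz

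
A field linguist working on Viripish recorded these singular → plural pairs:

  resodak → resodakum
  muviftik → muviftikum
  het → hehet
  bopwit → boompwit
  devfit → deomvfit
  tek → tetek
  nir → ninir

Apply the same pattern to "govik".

goomvik

het and bopwit both end in -t yet inflect differently (hehet, boompwit), so the final letter is not what conditions the rule; the number of vowels is.
"govik" has 2 vowels. The stems with 2 vowels (bopwit → boompwit, devfit → deomvfit) insert -om- after the first vowel.
So govik → goomvik.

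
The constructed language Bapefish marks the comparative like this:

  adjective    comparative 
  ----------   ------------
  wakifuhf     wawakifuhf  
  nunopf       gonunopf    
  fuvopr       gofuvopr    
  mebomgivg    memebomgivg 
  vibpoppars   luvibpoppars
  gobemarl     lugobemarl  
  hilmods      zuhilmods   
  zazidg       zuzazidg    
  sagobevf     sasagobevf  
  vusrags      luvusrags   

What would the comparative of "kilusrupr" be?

nunopf and wakifuhf both end in -f yet inflect differently (gonunopf, wawakifuhf), so the final letter is not what conditions the rule; the second-to-last letter is.
"kilusrupr" has second-to-last letter 'p'. The stems whose second-to-last letter is 'p' (fuvopr → gofuvopr, nunopf → gonunopf) add the prefix go-.
So kilusrupr → gokilusrupr.

gokilusrupr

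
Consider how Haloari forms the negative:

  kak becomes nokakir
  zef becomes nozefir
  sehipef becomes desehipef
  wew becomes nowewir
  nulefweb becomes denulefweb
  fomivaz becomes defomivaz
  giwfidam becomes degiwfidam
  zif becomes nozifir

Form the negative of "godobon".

degodobon

"godobon" has 3 vowels. The stems with 3 vowels (fomivaz → defomivaz, giwfidam → degiwfidam, nulefweb → denulefweb) add the prefix de-.
So godobon → degodobon.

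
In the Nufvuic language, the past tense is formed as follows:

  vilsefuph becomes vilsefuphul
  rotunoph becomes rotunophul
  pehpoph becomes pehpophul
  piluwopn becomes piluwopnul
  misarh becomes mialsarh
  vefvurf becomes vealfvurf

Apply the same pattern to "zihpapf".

vilsefuph and misarh both end in -h yet inflect differently (vilsefuphul, mialsarh), so the final letter is not what conditions the rule; the second-to-last letter is.
"zihpapf" has second-to-last letter 'p'. The stems whose second-to-last letter is 'p' (vilsefuph → vilsefuphul, rotunoph → rotunophul, pehpoph → pehpophul) add -ul.
So zihpapf → zihpapful.

zihpapful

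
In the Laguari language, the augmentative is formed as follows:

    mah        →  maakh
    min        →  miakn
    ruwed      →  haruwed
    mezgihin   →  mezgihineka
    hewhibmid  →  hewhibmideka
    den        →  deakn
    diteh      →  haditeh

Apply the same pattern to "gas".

mah and diteh both end in -h yet inflect differently (maakh, haditeh), so the final letter is not what conditions the rule; the number of vowels is.
"gas" has 1 vowel. The stems with 1 vowel (den → deakn, mah → maakh, min → miakn) insert -ak- after the first vowel.
The other patterns: stems with 2 vowels add the prefix ha-; stems with 3 vowels add -eka.
So gas → gaaks.

gaaks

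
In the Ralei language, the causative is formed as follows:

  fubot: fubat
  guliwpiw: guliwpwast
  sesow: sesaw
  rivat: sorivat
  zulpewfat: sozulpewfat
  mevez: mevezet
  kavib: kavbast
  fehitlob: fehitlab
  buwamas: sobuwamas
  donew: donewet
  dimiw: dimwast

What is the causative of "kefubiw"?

"kefubiw" has last vowel 'i'. The stems whose last vowel is 'i' (guliwpiw → guliwpwast, dimiw → dimwast, kavib → kavbast) delete the last vowel and add -ast.
The other patterns: stems whose last vowel is 'e' add -et; stems whose last vowel is 'o' change the last vowel to 'a'; stems whose last vowel is 'a' add the prefix so-.
So kefubiw → kefubwast.

kefubwast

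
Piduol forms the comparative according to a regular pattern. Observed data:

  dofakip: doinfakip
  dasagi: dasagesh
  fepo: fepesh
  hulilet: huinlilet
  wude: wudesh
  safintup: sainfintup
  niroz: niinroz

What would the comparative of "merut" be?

meinrut

niroz and fepo both have last vowel 'o' yet inflect differently (niinroz, fepesh), so the last vowel is not what conditions the rule; whether the stem ends in a vowel or a consonant is.
"merut" ends in a consonant. The stems ending in a consonant (dofakip → doinfakip, niroz → niinroz, safintup → sainfintup) insert -in- after the first vowel.
The other pattern: stems ending in a vowel drop the final letter and add -esh.
So merut → meinrut.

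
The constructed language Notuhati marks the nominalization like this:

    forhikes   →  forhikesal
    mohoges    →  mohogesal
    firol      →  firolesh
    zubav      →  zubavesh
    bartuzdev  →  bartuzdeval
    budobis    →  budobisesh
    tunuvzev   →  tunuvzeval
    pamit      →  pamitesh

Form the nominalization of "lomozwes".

"lomozwes" has last vowel 'e'. The stems whose last vowel is 'e' (tunuvzev → tunuvzeval, bartuzdev → bartuzdeval, forhikes → forhikesal) add -al.
So lomozwes → lomozwesal.

lomozwesal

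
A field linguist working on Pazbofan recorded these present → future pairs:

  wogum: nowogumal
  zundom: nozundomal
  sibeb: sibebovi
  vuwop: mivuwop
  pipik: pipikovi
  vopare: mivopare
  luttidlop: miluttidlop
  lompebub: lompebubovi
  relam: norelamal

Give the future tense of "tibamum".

vuwop and zundom both have last vowel 'o' yet inflect differently (mivuwop, nozundomal), so the last vowel is not what conditions the rule; the final letter is.
"tibamum" ends in -m. The stems ending in -m (wogum → nowogumal, zundom → nozundomal, relam → norelamal) add no- … -al around the stem.
The other patterns: stems ending in -e or -p add the prefix mi-; stems ending in -b or -k add -ovi.
So tibamum → notibamumal.

notibamumal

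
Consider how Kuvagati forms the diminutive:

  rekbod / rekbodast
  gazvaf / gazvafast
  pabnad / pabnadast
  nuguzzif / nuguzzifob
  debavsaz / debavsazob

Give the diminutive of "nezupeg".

gazvaf and nuguzzif both end in -f yet inflect differently (gazvafast, nuguzzifob), so the final letter is not what conditions the rule; the number of vowels is.
"nezupeg" has 3 vowels. The stems with 3 vowels (nuguzzif → nuguzzifob, debavsaz → debavsazob) add -ob.
The other pattern: stems with 2 vowels add -ast.
So nezupeg → nezupegob.

nezupegob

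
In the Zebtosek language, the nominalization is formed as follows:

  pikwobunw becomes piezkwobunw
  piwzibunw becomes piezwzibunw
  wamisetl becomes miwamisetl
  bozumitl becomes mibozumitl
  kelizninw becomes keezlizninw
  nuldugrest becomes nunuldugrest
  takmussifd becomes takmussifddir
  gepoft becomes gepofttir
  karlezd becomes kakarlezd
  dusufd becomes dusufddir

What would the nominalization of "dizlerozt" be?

gepoft and nuldugrest both end in -t yet inflect differently (gepofttir, nunuldugrest), so the final letter is not what conditions the rule; the second-to-last letter is.
"dizlerozt" has second-to-last letter 'z'. The one such stem in the data (karlezd → kakarlezd) repeats the first consonant+vowel as a prefix (as does nuldugrest), so the same rule applies.
The other patterns: stems whose second-to-last letter is 'f' double the final consonant and add -ir; stems whose second-to-last letter is 'n' insert -ez- after the first vowel; stems whose second-to-last letter is 't' add the prefix mi-.
So dizlerozt → didizlerozt.

didizlerozt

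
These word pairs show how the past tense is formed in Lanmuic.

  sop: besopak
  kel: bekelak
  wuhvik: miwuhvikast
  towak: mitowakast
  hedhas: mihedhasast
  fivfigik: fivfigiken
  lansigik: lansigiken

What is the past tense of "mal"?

bemalak

wuhvik and fivfigik both end in -k yet inflect differently (miwuhvikast, fivfigiken), so the final letter is not what conditions the rule; the number of vowels is.
"mal" has 1 vowel. The stems with 1 vowel (sop → besopak, kel → bekelak) add be- … -ak around the stem.
So mal → bemalak.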